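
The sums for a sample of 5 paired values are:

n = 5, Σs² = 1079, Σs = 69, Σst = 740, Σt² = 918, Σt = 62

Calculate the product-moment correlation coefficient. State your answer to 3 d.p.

-0.840

r = (nΣst − ΣsΣt) / √[(nΣs² − (Σs)²)(nΣt² − (Σt)²)]
Numerator: 5×740 − 69×62 = -578
Denominator: √[(5395 − 4761)(4590 − 3844)] = √[634 × 746] = 687.7238
r = -578 / 687.7238 ≈ -0.840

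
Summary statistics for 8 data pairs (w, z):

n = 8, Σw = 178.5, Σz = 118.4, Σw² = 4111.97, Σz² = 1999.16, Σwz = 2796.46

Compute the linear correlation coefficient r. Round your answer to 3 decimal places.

r = (nΣwz − ΣwΣz) / √[(nΣw² − (Σw)²)(nΣz² − (Σz)²)]
Numerator: 8×2796.46 − 178.5×118.4 = 1237.28
Denominator: √[(32895.76 − 31862.25)(15993.28 − 14018.56)] = √[1033.51 × 1974.72] = 1428.5982
r = 1237.28 / 1428.5982 ≈ 0.866

0.866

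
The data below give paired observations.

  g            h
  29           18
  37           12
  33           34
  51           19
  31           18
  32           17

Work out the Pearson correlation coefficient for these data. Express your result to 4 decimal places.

n = 6, Σg = 213, Σh = 118, Σg² = 7885, Σh² = 2598, Σgh = 4159
nΣgh − ΣgΣh = 24954 − 25134 = -180
nΣg² − (Σg)² = 47310 − 45369 = 1941; nΣh² − (Σh)² = 15588 − 13924 = 1664
r = -180 / √(1941 × 1664) = -180 / 1797.1711 ≈ -0.1002

-0.1002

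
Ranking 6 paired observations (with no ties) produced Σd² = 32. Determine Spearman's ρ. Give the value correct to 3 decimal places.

ρ = 1 − 6Σd² / [n(n²−1)] = 1 − 6×32 / (6×35)
  = 1 − 192/210 = 1 − 0.9143 ≈ 0.086

0.086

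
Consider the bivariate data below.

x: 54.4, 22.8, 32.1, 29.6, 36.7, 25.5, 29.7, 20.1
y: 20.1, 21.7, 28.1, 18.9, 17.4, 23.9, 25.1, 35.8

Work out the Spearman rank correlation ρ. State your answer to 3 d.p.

-0.476

Rank x: 8, 2, 6, 4, 7, 3, 5, 1
Rank y: 3, 4, 7, 2, 1, 5, 6, 8
d = rank(x) − rank(y): 5, -2, -1, 2, 6, -2, -1, -7; Σd² = 124
ρ = 1 − 6Σd² / [n(n²−1)] = 1 − 6×124 / (8×63) = 1 − 744/504 ≈ -0.476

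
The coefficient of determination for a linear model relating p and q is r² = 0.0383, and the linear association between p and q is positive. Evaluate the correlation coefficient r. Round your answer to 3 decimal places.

0.196

|r| = √0.0383 = 0.196
The association is positive, so r = 0.196.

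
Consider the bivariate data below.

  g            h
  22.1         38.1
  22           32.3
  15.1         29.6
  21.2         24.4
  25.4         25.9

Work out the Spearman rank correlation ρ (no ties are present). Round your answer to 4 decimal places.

0.2000

Rank g: 4, 3, 1, 2, 5
Rank h: 5, 4, 3, 1, 2
d = rank(g) − rank(h): -1, -1, -2, 1, 3; Σd² = 16
ρ = 1 − 6Σd² / [n(n²−1)] = 1 − 6×16 / (5×24) = 1 − 96/120 ≈ 0.2000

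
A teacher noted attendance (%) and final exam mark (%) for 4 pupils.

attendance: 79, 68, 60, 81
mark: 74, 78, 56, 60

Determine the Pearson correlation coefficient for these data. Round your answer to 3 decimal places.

0.236

n = 4, Σx = 288, Σy = 268, Σx² = 21026, Σy² = 18296, Σxy = 19370
nΣxy − ΣxΣy = 77480 − 77184 = 296
nΣx² − (Σx)² = 84104 − 82944 = 1160; nΣy² − (Σy)² = 73184 − 71824 = 1360
r = 296 / √(1160 × 1360) = 296 / 1256.0255 ≈ 0.236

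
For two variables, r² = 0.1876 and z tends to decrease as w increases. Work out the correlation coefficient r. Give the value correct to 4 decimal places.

|r| = √0.1876 = 0.4331
The association is negative, so r = −0.4331.

-0.4331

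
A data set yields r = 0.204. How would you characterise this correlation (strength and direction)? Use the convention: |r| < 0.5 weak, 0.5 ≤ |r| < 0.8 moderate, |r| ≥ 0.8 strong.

r = 0.204 > 0 so the relationship is positive.
|r| = 0.204, which falls in the weak range.

weak positive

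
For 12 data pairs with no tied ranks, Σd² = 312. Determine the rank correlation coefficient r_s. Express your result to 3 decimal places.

ρ = 1 − 6Σd² / [n(n²−1)] = 1 − 6×312 / (12×143)
  = 1 − 1872/1716 = 1 − 1.0909 ≈ -0.091

-0.091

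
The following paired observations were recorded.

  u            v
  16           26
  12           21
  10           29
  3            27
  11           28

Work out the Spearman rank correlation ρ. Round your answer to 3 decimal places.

Rank u: 5, 4, 2, 1, 3
Rank v: 2, 1, 5, 3, 4
d = rank(u) − rank(v): 3, 3, -3, -2, -1; Σd² = 32
ρ = 1 − 6Σd² / [n(n²−1)] = 1 − 6×32 / (5×24) = 1 − 192/120 ≈ -0.600

-0.600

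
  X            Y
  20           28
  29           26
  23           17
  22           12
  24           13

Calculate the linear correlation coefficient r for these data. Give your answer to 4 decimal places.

n = 5, ΣX = 118, ΣY = 96, ΣX² = 2830, ΣY² = 2062, ΣXY = 2281
nΣXY − ΣXΣY = 11405 − 11328 = 77
nΣX² − (ΣX)² = 14150 − 13924 = 226; nΣY² − (ΣY)² = 10310 − 9216 = 1094
r = 77 / √(226 × 1094) = 77 / 497.2364 ≈ 0.1549

0.1549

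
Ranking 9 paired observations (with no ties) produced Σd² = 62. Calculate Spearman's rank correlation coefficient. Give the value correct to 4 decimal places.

0.4833

ρ = 1 − 6Σd² / [n(n²−1)] = 1 − 6×62 / (9×80)
  = 1 − 372/720 = 1 − 0.51667 ≈ 0.4833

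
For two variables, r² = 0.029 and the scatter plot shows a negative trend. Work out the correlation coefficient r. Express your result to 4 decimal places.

|r| = √0.029 = 0.1703
The association is negative, so r = −0.1703.

-0.1703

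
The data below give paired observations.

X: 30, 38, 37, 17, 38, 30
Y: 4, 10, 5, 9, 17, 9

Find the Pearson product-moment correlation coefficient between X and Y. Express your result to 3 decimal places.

0.235

n = 6, ΣX = 190, ΣY = 54, ΣX² = 6346, ΣY² = 592, ΣXY = 1754
nΣXY − ΣXΣY = 10524 − 10260 = 264
nΣX² − (ΣX)² = 38076 − 36100 = 1976; nΣY² − (ΣY)² = 3552 − 2916 = 636
r = 264 / √(1976 × 636) = 264 / 1121.0424 ≈ 0.235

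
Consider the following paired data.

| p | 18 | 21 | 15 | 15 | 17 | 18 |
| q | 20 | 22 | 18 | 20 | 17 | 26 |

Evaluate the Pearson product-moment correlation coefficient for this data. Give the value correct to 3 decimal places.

0.471

n = 6, Σp = 104, Σq = 123, Σp² = 1828, Σq² = 2573, Σpq = 2149
nΣpq − ΣpΣq = 12894 − 12792 = 102
nΣp² − (Σp)² = 10968 − 10816 = 152; nΣq² − (Σq)² = 15438 − 15129 = 309
r = 102 / √(152 × 309) = 102 / 216.7210 ≈ 0.471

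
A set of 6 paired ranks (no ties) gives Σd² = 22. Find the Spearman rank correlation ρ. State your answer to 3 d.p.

0.371

ρ = 1 − 6Σd² / [n(n²−1)] = 1 − 6×22 / (6×35)
  = 1 − 132/210 = 1 − 0.6286 ≈ 0.371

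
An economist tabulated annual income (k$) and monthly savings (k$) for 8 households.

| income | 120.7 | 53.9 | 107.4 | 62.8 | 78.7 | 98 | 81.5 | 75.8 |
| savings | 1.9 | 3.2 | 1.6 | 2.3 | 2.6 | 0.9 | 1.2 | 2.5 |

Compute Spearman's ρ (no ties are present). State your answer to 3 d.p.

-0.690

Rank income: 8, 1, 7, 2, 4, 6, 5, 3
Rank savings: 4, 8, 3, 5, 7, 1, 2, 6
d = rank(income) − rank(savings): 4, -7, 4, -3, -3, 5, 3, -3; Σd² = 142
ρ = 1 − 6Σd² / [n(n²−1)] = 1 − 6×142 / (8×63) = 1 − 852/504 ≈ -0.690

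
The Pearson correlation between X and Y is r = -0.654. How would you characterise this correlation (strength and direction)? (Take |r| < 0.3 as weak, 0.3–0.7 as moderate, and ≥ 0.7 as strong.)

moderate negative

r = -0.654 < 0 so the relationship is negative.
|r| = 0.654, which falls in the moderate range.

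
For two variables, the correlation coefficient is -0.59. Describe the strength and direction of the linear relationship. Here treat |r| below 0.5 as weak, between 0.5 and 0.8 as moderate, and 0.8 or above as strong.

moderate negative

r = -0.59 < 0 so the relationship is negative.
|r| = 0.59, which falls in the moderate range.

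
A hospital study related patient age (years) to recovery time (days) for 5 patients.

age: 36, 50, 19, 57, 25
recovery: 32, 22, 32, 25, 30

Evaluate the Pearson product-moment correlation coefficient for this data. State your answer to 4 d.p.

-0.8235

n = 5, Σx = 187, Σy = 141, Σx² = 8031, Σy² = 4057, Σxy = 5035
nΣxy − ΣxΣy = 25175 − 26367 = -1192
nΣx² − (Σx)² = 40155 − 34969 = 5186; nΣy² − (Σy)² = 20285 − 19881 = 404
r = -1192 / √(5186 × 404) = -1192 / 1447.4612 ≈ -0.8235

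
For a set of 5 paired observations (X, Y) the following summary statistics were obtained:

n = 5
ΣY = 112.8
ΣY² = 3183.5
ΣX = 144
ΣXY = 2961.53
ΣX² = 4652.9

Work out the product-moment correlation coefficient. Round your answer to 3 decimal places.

r = (nΣXY − ΣXΣY) / √[(nΣX² − (ΣX)²)(nΣY² − (ΣY)²)]
Numerator: 5×2961.53 − 144×112.8 = -1435.55
Denominator: √[(23264.5 − 20736)(15917.5 − 12723.84)] = √[2528.5 × 3193.66] = 2841.6842
r = -1435.55 / 2841.6842 ≈ -0.505

-0.505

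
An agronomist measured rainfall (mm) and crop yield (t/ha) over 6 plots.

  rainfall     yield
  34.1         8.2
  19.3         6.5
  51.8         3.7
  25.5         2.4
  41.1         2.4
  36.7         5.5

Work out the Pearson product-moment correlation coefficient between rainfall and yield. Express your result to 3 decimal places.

-0.288

n = 6, Σx = 208.5, Σy = 28.7, Σx² = 7904.89, Σy² = 164.95, Σxy = 958.42
nΣxy − ΣxΣy = 5750.52 − 5983.95 = -233.43
nΣx² − (Σx)² = 47429.34 − 43472.25 = 3957.09; nΣy² − (Σy)² = 989.7 − 823.69 = 166.01
r = -233.43 / √(3957.09 × 166.01) = -233.43 / 810.5039 ≈ -0.288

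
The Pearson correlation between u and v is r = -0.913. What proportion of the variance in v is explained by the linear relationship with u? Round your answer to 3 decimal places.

r² = (-0.913)² = 0.834

0.834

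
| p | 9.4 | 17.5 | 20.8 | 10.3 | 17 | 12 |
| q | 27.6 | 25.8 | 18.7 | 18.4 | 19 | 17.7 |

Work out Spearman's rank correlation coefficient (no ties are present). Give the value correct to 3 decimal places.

-0.086

Rank p: 1, 5, 6, 2, 4, 3
Rank q: 6, 5, 3, 2, 4, 1
d = rank(p) − rank(q): -5, 0, 3, 0, 0, 2; Σd² = 38
ρ = 1 − 6Σd² / [n(n²−1)] = 1 − 6×38 / (6×35) = 1 − 228/210 ≈ -0.086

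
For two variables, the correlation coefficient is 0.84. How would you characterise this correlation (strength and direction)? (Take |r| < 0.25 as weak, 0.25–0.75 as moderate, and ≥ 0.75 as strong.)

strong positive

r = 0.84 > 0 so the relationship is positive.
|r| = 0.84, which falls in the strong range.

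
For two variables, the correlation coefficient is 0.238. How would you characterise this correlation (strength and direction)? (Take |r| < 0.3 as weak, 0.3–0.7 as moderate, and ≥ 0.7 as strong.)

r = 0.238 > 0 so the relationship is positive.
|r| = 0.238, which falls in the weak range.

weak positive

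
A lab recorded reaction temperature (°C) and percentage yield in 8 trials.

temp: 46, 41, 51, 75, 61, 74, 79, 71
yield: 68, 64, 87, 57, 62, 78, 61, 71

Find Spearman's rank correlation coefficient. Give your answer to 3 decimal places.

-0.405

Rank temp: 2, 1, 3, 7, 4, 6, 8, 5
Rank yield: 5, 4, 8, 1, 3, 7, 2, 6
d = rank(temp) − rank(yield): -3, -3, -5, 6, 1, -1, 6, -1; Σd² = 118
ρ = 1 − 6Σd² / [n(n²−1)] = 1 − 6×118 / (8×63) = 1 − 708/504 ≈ -0.405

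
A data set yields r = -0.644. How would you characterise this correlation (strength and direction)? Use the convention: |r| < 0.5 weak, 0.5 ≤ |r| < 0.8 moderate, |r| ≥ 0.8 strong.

moderate negative

r = -0.644 < 0 so the relationship is negative.
|r| = 0.644, which falls in the moderate range.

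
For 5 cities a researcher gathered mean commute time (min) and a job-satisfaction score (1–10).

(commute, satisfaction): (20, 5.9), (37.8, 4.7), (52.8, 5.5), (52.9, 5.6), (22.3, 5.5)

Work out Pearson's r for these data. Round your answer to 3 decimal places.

n = 5, Σx = 185.8, Σy = 27.2, Σx² = 7912.38, Σy² = 148.76, Σxy = 1004.95
nΣxy − ΣxΣy = 5024.75 − 5053.76 = -29.01
nΣx² − (Σx)² = 39561.9 − 34521.64 = 5040.26; nΣy² − (Σy)² = 743.8 − 739.84 = 3.96
r = -29.01 / √(5040.26 × 3.96) = -29.01 / 141.2778 ≈ -0.205

-0.205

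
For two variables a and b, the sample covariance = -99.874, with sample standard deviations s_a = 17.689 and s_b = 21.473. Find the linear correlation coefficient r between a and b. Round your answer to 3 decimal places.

-0.263

r = Cov(a,b) / (s_a · s_b) = -99.874 / (17.689 × 21.473)
  = -99.874 / 379.8359 ≈ -0.263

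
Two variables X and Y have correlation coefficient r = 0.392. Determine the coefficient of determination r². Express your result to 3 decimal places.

0.154

r² = (0.392)² = 0.154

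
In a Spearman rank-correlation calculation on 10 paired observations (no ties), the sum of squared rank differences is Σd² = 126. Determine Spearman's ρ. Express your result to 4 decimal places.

0.2364

ρ = 1 − 6Σd² / [n(n²−1)] = 1 − 6×126 / (10×99)
  = 1 − 756/990 = 1 − 0.76364 ≈ 0.2364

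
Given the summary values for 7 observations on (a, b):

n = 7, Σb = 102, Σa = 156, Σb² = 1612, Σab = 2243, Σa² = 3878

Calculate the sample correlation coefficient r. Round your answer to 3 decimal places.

r = (nΣab − ΣaΣb) / √[(nΣa² − (Σa)²)(nΣb² − (Σb)²)]
Numerator: 7×2243 − 156×102 = -211
Denominator: √[(27146 − 24336)(11284 − 10404)] = √[2810 × 880] = 1572.5139
r = -211 / 1572.5139 ≈ -0.134

-0.134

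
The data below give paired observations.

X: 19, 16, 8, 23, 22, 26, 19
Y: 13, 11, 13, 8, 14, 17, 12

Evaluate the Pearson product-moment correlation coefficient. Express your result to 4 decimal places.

n = 7, ΣX = 133, ΣY = 88, ΣX² = 2731, ΣY² = 1152, ΣXY = 1689
nΣXY − ΣXΣY = 11823 − 11704 = 119
nΣX² − (ΣX)² = 19117 − 17689 = 1428; nΣY² − (ΣY)² = 8064 − 7744 = 320
r = 119 / √(1428 × 320) = 119 / 675.9882 ≈ 0.1760

0.1760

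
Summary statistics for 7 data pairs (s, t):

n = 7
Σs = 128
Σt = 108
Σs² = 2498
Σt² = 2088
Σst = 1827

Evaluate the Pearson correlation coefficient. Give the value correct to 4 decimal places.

-0.5738

r = (nΣst − ΣsΣt) / √[(nΣs² − (Σs)²)(nΣt² − (Σt)²)]
Numerator: 7×1827 − 128×108 = -1035
Denominator: √[(17486 − 16384)(14616 − 11664)] = √[1102 × 2952] = 1803.6363
r = -1035 / 1803.6363 ≈ -0.5738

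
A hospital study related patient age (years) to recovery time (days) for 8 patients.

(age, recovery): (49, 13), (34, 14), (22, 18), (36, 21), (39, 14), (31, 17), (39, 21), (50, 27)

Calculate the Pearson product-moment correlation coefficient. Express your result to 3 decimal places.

0.228

n = 8, Σx = 300, Σy = 145, Σx² = 11840, Σy² = 2785, Σxy = 5507
nΣxy − ΣxΣy = 44056 − 43500 = 556
nΣx² − (Σx)² = 94720 − 90000 = 4720; nΣy² − (Σy)² = 22280 − 21025 = 1255
r = 556 / √(4720 × 1255) = 556 / 2433.8447 ≈ 0.228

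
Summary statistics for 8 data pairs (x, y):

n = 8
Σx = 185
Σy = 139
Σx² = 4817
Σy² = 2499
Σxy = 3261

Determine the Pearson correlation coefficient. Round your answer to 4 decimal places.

r = (nΣxy − ΣxΣy) / √[(nΣx² − (Σx)²)(nΣy² − (Σy)²)]
Numerator: 8×3261 − 185×139 = 373
Denominator: √[(38536 − 34225)(19992 − 19321)] = √[4311 × 671] = 1700.7883
r = 373 / 1700.7883 ≈ 0.2193

0.2193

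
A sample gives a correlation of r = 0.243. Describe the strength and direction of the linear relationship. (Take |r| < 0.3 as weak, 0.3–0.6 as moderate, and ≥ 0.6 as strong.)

weak positive

r = 0.243 > 0 so the relationship is positive.
|r| = 0.243, which falls in the weak range.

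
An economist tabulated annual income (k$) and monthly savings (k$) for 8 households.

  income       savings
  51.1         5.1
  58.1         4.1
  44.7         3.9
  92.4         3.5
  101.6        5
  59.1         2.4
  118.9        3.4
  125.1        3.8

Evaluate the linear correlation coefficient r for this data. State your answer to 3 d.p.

n = 8, Σx = 651, Σy = 31.2, Σx² = 60125.26, Σy² = 127.04, Σxy = 2526.03
nΣxy − ΣxΣy = 20208.24 − 20311.2 = -102.96
nΣx² − (Σx)² = 481002.08 − 423801 = 57201.08; nΣy² − (Σy)² = 1016.32 − 973.44 = 42.88
r = -102.96 / √(57201.08 × 42.88) = -102.96 / 1566.1361 ≈ -0.066

-0.066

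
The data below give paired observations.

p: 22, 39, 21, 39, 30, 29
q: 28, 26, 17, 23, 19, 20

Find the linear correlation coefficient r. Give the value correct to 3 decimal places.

0.263

n = 6, Σp = 180, Σq = 133, Σp² = 5708, Σq² = 3039, Σpq = 4034
nΣpq − ΣpΣq = 24204 − 23940 = 264
nΣp² − (Σp)² = 34248 − 32400 = 1848; nΣq² − (Σq)² = 18234 − 17689 = 545
r = 264 / √(1848 × 545) = 264 / 1003.5736 ≈ 0.263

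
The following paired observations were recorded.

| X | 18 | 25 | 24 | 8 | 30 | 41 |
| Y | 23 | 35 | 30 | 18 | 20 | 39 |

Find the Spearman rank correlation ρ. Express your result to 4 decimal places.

0.6571

Rank X: 2, 4, 3, 1, 5, 6
Rank Y: 3, 5, 4, 1, 2, 6
d = rank(X) − rank(Y): -1, -1, -1, 0, 3, 0; Σd² = 12
ρ = 1 − 6Σd² / [n(n²−1)] = 1 − 6×12 / (6×35) = 1 − 72/210 ≈ 0.6571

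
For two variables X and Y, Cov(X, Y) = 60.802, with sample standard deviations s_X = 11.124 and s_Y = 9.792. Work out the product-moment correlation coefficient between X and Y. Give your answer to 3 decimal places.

0.558

r = Cov(X,Y) / (s_X · s_Y) = 60.802 / (11.124 × 9.792)
  = 60.802 / 108.9262 ≈ 0.558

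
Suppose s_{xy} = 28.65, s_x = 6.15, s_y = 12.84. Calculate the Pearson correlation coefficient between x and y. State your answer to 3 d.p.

r = Cov(x,y) / (s_x · s_y) = 28.65 / (6.15 × 12.84)
  = 28.65 / 78.9660 ≈ 0.363

0.363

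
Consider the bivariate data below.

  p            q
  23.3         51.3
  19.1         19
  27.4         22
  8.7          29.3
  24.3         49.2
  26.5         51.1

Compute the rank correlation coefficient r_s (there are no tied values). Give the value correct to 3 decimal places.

0.143

Rank p: 3, 2, 6, 1, 4, 5
Rank q: 6, 1, 2, 3, 4, 5
d = rank(p) − rank(q): -3, 1, 4, -2, 0, 0; Σd² = 30
ρ = 1 − 6Σd² / [n(n²−1)] = 1 − 6×30 / (6×35) = 1 − 180/210 ≈ 0.143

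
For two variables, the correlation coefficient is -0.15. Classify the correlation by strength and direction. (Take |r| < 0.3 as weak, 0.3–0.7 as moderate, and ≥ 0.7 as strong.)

weak negative

r = -0.15 < 0 so the relationship is negative.
|r| = 0.15, which falls in the weak range.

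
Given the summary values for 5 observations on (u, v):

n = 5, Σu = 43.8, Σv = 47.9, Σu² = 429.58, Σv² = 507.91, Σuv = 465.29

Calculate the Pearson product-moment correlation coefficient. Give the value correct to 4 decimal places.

r = (nΣuv − ΣuΣv) / √[(nΣu² − (Σu)²)(nΣv² − (Σv)²)]
Numerator: 5×465.29 − 43.8×47.9 = 228.43
Denominator: √[(2147.9 − 1918.44)(2539.55 − 2294.41)] = √[229.46 × 245.14] = 237.1705
r = 228.43 / 237.1705 ≈ 0.9631

0.9631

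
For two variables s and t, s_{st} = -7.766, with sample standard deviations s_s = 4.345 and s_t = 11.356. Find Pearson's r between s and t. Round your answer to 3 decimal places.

-0.157

r = Cov(s,t) / (s_s · s_t) = -7.766 / (4.345 × 11.356)
  = -7.766 / 49.3418 ≈ -0.157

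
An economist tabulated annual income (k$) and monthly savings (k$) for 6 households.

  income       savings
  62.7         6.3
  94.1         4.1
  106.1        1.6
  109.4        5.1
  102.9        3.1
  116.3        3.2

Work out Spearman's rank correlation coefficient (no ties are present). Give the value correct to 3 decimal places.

-0.371

Rank income: 1, 2, 4, 5, 3, 6
Rank savings: 6, 4, 1, 5, 2, 3
d = rank(income) − rank(savings): -5, -2, 3, 0, 1, 3; Σd² = 48
ρ = 1 − 6Σd² / [n(n²−1)] = 1 − 6×48 / (6×35) = 1 − 288/210 ≈ -0.371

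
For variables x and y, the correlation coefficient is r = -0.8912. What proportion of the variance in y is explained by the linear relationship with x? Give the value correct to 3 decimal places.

r² = (-0.8912)² = 0.794

0.794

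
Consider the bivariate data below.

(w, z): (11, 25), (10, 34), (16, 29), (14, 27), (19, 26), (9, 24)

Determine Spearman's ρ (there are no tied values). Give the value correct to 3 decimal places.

Rank w: 3, 2, 5, 4, 6, 1
Rank z: 2, 6, 5, 4, 3, 1
d = rank(w) − rank(z): 1, -4, 0, 0, 3, 0; Σd² = 26
ρ = 1 − 6Σd² / [n(n²−1)] = 1 − 6×26 / (6×35) = 1 − 156/210 ≈ 0.257

0.257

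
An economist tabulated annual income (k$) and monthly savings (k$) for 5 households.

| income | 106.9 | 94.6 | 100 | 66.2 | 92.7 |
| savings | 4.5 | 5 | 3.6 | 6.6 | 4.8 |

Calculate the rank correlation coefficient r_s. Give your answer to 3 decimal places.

Rank income: 5, 3, 4, 1, 2
Rank savings: 2, 4, 1, 5, 3
d = rank(income) − rank(savings): 3, -1, 3, -4, -1; Σd² = 36
ρ = 1 − 6Σd² / [n(n²−1)] = 1 − 6×36 / (5×24) = 1 − 216/120 ≈ -0.800

-0.800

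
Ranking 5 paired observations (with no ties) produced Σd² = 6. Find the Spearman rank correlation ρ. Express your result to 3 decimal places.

ρ = 1 − 6Σd² / [n(n²−1)] = 1 − 6×6 / (5×24)
  = 1 − 36/120 = 1 − 0.3000 ≈ 0.700

0.700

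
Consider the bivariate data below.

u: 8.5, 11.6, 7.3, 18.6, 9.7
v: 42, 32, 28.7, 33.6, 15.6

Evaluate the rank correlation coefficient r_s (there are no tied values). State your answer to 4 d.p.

0.2000

Rank u: 2, 4, 1, 5, 3
Rank v: 5, 3, 2, 4, 1
d = rank(u) − rank(v): -3, 1, -1, 1, 2; Σd² = 16
ρ = 1 − 6Σd² / [n(n²−1)] = 1 − 6×16 / (5×24) = 1 − 96/120 ≈ 0.2000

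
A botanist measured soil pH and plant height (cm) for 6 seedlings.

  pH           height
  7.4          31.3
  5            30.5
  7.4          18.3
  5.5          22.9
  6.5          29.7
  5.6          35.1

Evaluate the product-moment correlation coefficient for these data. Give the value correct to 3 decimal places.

n = 6, Σx = 37.4, Σy = 167.8, Σx² = 238.38, Σy² = 4883.34, Σxy = 1035.1
nΣxy − ΣxΣy = 6210.6 − 6275.72 = -65.12
nΣx² − (Σx)² = 1430.28 − 1398.76 = 31.52; nΣy² − (Σy)² = 29300.04 − 28156.84 = 1143.2
r = -65.12 / √(31.52 × 1143.2) = -65.12 / 189.8254 ≈ -0.343

-0.343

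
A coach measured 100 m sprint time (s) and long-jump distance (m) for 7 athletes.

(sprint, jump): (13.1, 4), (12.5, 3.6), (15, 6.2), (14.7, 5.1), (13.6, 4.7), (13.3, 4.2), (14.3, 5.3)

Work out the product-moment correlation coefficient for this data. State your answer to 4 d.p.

n = 7, Σx = 96.5, Σy = 33.1, Σx² = 1335.29, Σy² = 161.23, Σxy = 460.94
nΣxy − ΣxΣy = 3226.58 − 3194.15 = 32.43
nΣx² − (Σx)² = 9347.03 − 9312.25 = 34.78; nΣy² − (Σy)² = 1128.61 − 1095.61 = 33
r = 32.43 / √(34.78 × 33) = 32.43 / 33.8783 ≈ 0.9572

0.9572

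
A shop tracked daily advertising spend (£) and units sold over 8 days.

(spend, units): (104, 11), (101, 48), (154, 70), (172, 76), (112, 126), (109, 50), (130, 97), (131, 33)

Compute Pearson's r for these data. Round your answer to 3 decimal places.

n = 8, Σx = 1013, Σy = 511, Σx² = 132803, Σy² = 41975, Σxy = 66339
nΣxy − ΣxΣy = 530712 − 517643 = 13069
nΣx² − (Σx)² = 1062424 − 1026169 = 36255; nΣy² − (Σy)² = 335800 − 261121 = 74679
r = 13069 / √(36255 × 74679) = 13069 / 52033.5194 ≈ 0.251

0.251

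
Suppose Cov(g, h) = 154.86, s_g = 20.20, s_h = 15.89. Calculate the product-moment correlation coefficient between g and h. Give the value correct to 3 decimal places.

0.482

r = Cov(g,h) / (s_g · s_h) = 154.86 / (20.20 × 15.89)
  = 154.86 / 320.9780 ≈ 0.482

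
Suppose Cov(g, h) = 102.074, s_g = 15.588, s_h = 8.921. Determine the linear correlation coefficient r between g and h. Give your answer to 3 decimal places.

r = Cov(g,h) / (s_g · s_h) = 102.074 / (15.588 × 8.921)
  = 102.074 / 139.0605 ≈ 0.734

0.734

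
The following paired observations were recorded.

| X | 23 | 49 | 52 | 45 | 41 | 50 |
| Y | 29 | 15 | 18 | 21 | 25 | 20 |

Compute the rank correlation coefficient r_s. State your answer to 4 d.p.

-0.8286

Rank X: 1, 4, 6, 3, 2, 5
Rank Y: 6, 1, 2, 4, 5, 3
d = rank(X) − rank(Y): -5, 3, 4, -1, -3, 2; Σd² = 64
ρ = 1 − 6Σd² / [n(n²−1)] = 1 − 6×64 / (6×35) = 1 − 384/210 ≈ -0.8286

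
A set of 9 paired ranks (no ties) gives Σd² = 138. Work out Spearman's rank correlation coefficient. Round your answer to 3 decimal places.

-0.150

ρ = 1 − 6Σd² / [n(n²−1)] = 1 − 6×138 / (9×80)
  = 1 − 828/720 = 1 − 1.1500 ≈ -0.150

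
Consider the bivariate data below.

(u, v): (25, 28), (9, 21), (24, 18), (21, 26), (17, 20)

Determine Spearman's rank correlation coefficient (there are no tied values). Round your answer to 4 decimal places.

0.3000

Rank u: 5, 1, 4, 3, 2
Rank v: 5, 3, 1, 4, 2
d = rank(u) − rank(v): 0, -2, 3, -1, 0; Σd² = 14
ρ = 1 − 6Σd² / [n(n²−1)] = 1 − 6×14 / (5×24) = 1 − 84/120 ≈ 0.3000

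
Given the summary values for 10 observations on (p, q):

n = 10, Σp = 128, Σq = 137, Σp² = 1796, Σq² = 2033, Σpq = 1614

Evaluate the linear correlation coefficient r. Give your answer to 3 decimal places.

-0.890

r = (nΣpq − ΣpΣq) / √[(nΣp² − (Σp)²)(nΣq² − (Σq)²)]
Numerator: 10×1614 − 128×137 = -1396
Denominator: √[(17960 − 16384)(20330 − 18769)] = √[1576 × 1561] = 1568.4821
r = -1396 / 1568.4821 ≈ -0.890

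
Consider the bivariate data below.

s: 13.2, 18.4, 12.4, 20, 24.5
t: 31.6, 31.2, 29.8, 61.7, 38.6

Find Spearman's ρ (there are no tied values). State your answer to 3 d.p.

Rank s: 2, 3, 1, 4, 5
Rank t: 3, 2, 1, 5, 4
d = rank(s) − rank(t): -1, 1, 0, -1, 1; Σd² = 4
ρ = 1 − 6Σd² / [n(n²−1)] = 1 − 6×4 / (5×24) = 1 − 24/120 ≈ 0.800

0.800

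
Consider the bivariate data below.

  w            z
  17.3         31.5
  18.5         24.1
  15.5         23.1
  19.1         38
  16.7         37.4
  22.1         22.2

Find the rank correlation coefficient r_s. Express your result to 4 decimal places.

-0.0857

Rank w: 3, 4, 1, 5, 2, 6
Rank z: 4, 3, 2, 6, 5, 1
d = rank(w) − rank(z): -1, 1, -1, -1, -3, 5; Σd² = 38
ρ = 1 − 6Σd² / [n(n²−1)] = 1 − 6×38 / (6×35) = 1 − 228/210 ≈ -0.0857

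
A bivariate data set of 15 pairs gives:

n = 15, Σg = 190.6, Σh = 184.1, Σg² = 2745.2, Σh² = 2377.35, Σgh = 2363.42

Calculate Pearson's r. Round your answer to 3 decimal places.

0.124

r = (nΣgh − ΣgΣh) / √[(nΣg² − (Σg)²)(nΣh² − (Σh)²)]
Numerator: 15×2363.42 − 190.6×184.1 = 361.84
Denominator: √[(41178 − 36328.36)(35660.25 − 33892.81)] = √[4849.64 × 1767.44] = 2927.7035
r = 361.84 / 2927.7035 ≈ 0.124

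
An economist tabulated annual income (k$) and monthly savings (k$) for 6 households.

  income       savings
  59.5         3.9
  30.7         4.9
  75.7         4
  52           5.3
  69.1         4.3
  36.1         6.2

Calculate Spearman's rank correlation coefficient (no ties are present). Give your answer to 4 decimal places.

Rank income: 4, 1, 6, 3, 5, 2
Rank savings: 1, 4, 2, 5, 3, 6
d = rank(income) − rank(savings): 3, -3, 4, -2, 2, -4; Σd² = 58
ρ = 1 − 6Σd² / [n(n²−1)] = 1 − 6×58 / (6×35) = 1 − 348/210 ≈ -0.6571

-0.6571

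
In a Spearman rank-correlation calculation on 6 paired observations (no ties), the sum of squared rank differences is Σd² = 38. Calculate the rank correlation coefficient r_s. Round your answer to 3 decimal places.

ρ = 1 − 6Σd² / [n(n²−1)] = 1 − 6×38 / (6×35)
  = 1 − 228/210 = 1 − 1.0857 ≈ -0.086

-0.086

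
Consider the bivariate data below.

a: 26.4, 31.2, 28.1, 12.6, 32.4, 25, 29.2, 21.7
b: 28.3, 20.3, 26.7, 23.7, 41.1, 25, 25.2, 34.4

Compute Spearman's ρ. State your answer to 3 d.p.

0.167

Rank a: 4, 7, 5, 1, 8, 3, 6, 2
Rank b: 6, 1, 5, 2, 8, 3, 4, 7
d = rank(a) − rank(b): -2, 6, 0, -1, 0, 0, 2, -5; Σd² = 70
ρ = 1 − 6Σd² / [n(n²−1)] = 1 − 6×70 / (8×63) = 1 − 420/504 ≈ 0.167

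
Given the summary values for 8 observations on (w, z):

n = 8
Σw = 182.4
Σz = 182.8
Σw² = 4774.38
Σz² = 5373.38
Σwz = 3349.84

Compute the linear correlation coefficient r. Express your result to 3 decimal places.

-0.953

r = (nΣwz − ΣwΣz) / √[(nΣw² − (Σw)²)(nΣz² − (Σz)²)]
Numerator: 8×3349.84 − 182.4×182.8 = -6544
Denominator: √[(38195.04 − 33269.76)(42987.04 − 33415.84)] = √[4925.28 × 9571.2] = 6865.9187
r = -6544 / 6865.9187 ≈ -0.953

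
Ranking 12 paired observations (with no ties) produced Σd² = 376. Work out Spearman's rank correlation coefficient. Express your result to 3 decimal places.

ρ = 1 − 6Σd² / [n(n²−1)] = 1 − 6×376 / (12×143)
  = 1 − 2256/1716 = 1 − 1.3147 ≈ -0.315

-0.315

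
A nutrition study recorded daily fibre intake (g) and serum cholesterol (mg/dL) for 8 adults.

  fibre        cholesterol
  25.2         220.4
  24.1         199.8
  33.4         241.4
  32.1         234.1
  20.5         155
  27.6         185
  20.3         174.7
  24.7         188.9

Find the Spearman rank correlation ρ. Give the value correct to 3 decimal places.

0.810

Rank fibre: 5, 3, 8, 7, 2, 6, 1, 4
Rank cholesterol: 6, 5, 8, 7, 1, 3, 2, 4
d = rank(fibre) − rank(cholesterol): -1, -2, 0, 0, 1, 3, -1, 0; Σd² = 16
ρ = 1 − 6Σd² / [n(n²−1)] = 1 − 6×16 / (8×63) = 1 − 96/504 ≈ 0.810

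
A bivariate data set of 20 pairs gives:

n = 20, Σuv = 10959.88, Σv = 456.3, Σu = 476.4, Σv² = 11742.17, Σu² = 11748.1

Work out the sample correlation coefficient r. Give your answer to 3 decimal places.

0.124

r = (nΣuv − ΣuΣv) / √[(nΣu² − (Σu)²)(nΣv² − (Σv)²)]
Numerator: 20×10959.88 − 476.4×456.3 = 1816.28
Denominator: √[(234962 − 226956.96)(234843.4 − 208209.69)] = √[8005.04 × 26633.71] = 14601.5038
r = 1816.28 / 14601.5038 ≈ 0.124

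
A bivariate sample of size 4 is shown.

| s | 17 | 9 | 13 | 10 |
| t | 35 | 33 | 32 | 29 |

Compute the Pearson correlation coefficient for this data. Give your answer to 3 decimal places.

n = 4, Σs = 49, Σt = 129, Σs² = 639, Σt² = 4179, Σst = 1598
nΣst − ΣsΣt = 6392 − 6321 = 71
nΣs² − (Σs)² = 2556 − 2401 = 155; nΣt² − (Σt)² = 16716 − 16641 = 75
r = 71 / √(155 × 75) = 71 / 107.8193 ≈ 0.659

0.659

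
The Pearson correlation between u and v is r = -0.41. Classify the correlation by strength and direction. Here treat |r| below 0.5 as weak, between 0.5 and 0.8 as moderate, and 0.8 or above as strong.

weak negative

r = -0.41 < 0 so the relationship is negative.
|r| = 0.41, which falls in the weak range.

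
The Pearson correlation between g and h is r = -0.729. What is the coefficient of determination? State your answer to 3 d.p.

r² = (-0.729)² = 0.531

0.531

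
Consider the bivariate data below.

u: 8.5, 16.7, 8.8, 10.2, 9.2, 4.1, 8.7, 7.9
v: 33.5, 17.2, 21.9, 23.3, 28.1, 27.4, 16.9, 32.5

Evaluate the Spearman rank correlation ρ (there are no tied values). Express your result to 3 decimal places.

Rank u: 3, 8, 5, 7, 6, 1, 4, 2
Rank v: 8, 2, 3, 4, 6, 5, 1, 7
d = rank(u) − rank(v): -5, 6, 2, 3, 0, -4, 3, -5; Σd² = 124
ρ = 1 − 6Σd² / [n(n²−1)] = 1 − 6×124 / (8×63) = 1 − 744/504 ≈ -0.476

-0.476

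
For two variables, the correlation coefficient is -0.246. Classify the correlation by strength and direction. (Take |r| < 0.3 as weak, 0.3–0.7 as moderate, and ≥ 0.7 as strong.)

r = -0.246 < 0 so the relationship is negative.
|r| = 0.246, which falls in the weak range.

weak negative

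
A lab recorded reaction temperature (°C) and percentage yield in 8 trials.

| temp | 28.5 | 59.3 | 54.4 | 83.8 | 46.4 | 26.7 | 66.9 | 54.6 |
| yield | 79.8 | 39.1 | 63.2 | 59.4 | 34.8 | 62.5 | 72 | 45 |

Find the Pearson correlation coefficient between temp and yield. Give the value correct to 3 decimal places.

n = 8, Σx = 420.6, Σy = 455.8, Σx² = 24633.16, Σy² = 27745.74, Σxy = 23566
nΣxy − ΣxΣy = 188528 − 191709.48 = -3181.48
nΣx² − (Σx)² = 197065.28 − 176904.36 = 20160.92; nΣy² − (Σy)² = 221965.92 − 207753.64 = 14212.28
r = -3181.48 / √(20160.92 × 14212.28) = -3181.48 / 16927.2750 ≈ -0.188

-0.188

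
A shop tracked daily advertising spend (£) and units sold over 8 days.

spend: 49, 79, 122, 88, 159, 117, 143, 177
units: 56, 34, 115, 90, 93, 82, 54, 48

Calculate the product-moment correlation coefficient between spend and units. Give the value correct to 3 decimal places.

0.144

n = 8, Σx = 934, Σy = 572, Σx² = 122018, Σy² = 46210, Σxy = 67979
nΣxy − ΣxΣy = 543832 − 534248 = 9584
nΣx² − (Σx)² = 976144 − 872356 = 103788; nΣy² − (Σy)² = 369680 − 327184 = 42496
r = 9584 / √(103788 × 42496) = 9584 / 66412.1589 ≈ 0.144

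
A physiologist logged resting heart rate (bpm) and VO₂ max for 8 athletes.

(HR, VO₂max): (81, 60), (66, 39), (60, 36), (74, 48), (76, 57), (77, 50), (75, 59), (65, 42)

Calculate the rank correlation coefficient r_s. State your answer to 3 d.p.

0.881

Rank HR: 8, 3, 1, 4, 6, 7, 5, 2
Rank VO₂max: 8, 2, 1, 4, 6, 5, 7, 3
d = rank(HR) − rank(VO₂max): 0, 1, 0, 0, 0, 2, -2, -1; Σd² = 10
ρ = 1 − 6Σd² / [n(n²−1)] = 1 − 6×10 / (8×63) = 1 − 60/504 ≈ 0.881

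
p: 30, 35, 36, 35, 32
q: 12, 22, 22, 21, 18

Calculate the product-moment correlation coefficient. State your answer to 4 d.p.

n = 5, Σp = 168, Σq = 95, Σp² = 5670, Σq² = 1877, Σpq = 3233
nΣpq − ΣpΣq = 16165 − 15960 = 205
nΣp² − (Σp)² = 28350 − 28224 = 126; nΣq² − (Σq)² = 9385 − 9025 = 360
r = 205 / √(126 × 360) = 205 / 212.9789 ≈ 0.9625

0.9625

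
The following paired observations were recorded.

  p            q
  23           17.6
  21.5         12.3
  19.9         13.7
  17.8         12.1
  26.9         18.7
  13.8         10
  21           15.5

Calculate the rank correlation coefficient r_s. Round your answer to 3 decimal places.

0.893

Rank p: 6, 5, 3, 2, 7, 1, 4
Rank q: 6, 3, 4, 2, 7, 1, 5
d = rank(p) − rank(q): 0, 2, -1, 0, 0, 0, -1; Σd² = 6
ρ = 1 − 6Σd² / [n(n²−1)] = 1 − 6×6 / (7×48) = 1 − 36/336 ≈ 0.893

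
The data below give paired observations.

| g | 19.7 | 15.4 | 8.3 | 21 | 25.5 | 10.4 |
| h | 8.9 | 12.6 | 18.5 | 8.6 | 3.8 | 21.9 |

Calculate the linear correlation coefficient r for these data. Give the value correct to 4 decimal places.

n = 6, Σg = 100.3, Σh = 74.3, Σg² = 1893.55, Σh² = 1148.23, Σgh = 1028.18
nΣgh − ΣgΣh = 6169.08 − 7452.29 = -1283.21
nΣg² − (Σg)² = 11361.3 − 10060.09 = 1301.21; nΣh² − (Σh)² = 6889.38 − 5520.49 = 1368.89
r = -1283.21 / √(1301.21 × 1368.89) = -1283.21 / 1334.6211 ≈ -0.9615

-0.9615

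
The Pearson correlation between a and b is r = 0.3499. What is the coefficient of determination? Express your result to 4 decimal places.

0.1224

r² = (0.3499)² = 0.1224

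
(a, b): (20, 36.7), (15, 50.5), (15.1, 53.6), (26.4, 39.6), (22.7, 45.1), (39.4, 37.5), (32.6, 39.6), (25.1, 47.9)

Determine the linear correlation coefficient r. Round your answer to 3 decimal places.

n = 8, Σa = 196.3, Σb = 350.5, Σa² = 5310.39, Σb² = 15641.09, Σab = 8340.82
nΣab − ΣaΣb = 66726.56 − 68803.15 = -2076.59
nΣa² − (Σa)² = 42483.12 − 38533.69 = 3949.43; nΣb² − (Σb)² = 125128.72 − 122850.25 = 2278.47
r = -2076.59 / √(3949.43 × 2278.47) = -2076.59 / 2999.7763 ≈ -0.692

-0.692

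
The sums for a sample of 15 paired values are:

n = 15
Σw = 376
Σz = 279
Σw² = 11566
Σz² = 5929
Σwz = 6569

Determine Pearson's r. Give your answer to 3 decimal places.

-0.337

r = (nΣwz − ΣwΣz) / √[(nΣw² − (Σw)²)(nΣz² − (Σz)²)]
Numerator: 15×6569 − 376×279 = -6369
Denominator: √[(173490 − 141376)(88935 − 77841)] = √[32114 × 11094] = 18875.1878
r = -6369 / 18875.1878 ≈ -0.337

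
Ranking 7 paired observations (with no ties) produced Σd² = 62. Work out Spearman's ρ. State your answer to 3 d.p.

ρ = 1 − 6Σd² / [n(n²−1)] = 1 − 6×62 / (7×48)
  = 1 − 372/336 = 1 − 1.1071 ≈ -0.107

-0.107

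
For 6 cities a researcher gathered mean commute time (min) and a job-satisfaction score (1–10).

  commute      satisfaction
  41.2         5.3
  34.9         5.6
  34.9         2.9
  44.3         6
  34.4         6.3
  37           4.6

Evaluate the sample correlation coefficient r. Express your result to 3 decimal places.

n = 6, Σx = 226.7, Σy = 30.7, Σx² = 8648.31, Σy² = 164.71, Σxy = 1167.73
nΣxy − ΣxΣy = 7006.38 − 6959.69 = 46.69
nΣx² − (Σx)² = 51889.86 − 51392.89 = 496.97; nΣy² − (Σy)² = 988.26 − 942.49 = 45.77
r = 46.69 / √(496.97 × 45.77) = 46.69 / 150.8188 ≈ 0.310

0.310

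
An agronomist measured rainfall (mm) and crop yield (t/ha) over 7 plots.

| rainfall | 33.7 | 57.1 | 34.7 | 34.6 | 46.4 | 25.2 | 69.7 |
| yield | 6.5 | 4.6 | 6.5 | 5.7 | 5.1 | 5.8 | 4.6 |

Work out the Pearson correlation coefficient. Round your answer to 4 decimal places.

n = 7, Σx = 301.4, Σy = 38.8, Σx² = 14443.44, Σy² = 218.96, Σxy = 1607.9
nΣxy − ΣxΣy = 11255.3 − 11694.32 = -439.02
nΣx² − (Σx)² = 101104.08 − 90841.96 = 10262.12; nΣy² − (Σy)² = 1532.72 − 1505.44 = 27.28
r = -439.02 / √(10262.12 × 27.28) = -439.02 / 529.1036 ≈ -0.8297

-0.8297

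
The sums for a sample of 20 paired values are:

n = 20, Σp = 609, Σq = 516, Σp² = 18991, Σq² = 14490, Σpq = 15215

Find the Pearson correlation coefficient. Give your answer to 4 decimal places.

-0.6855

r = (nΣpq − ΣpΣq) / √[(nΣp² − (Σp)²)(nΣq² − (Σq)²)]
Numerator: 20×15215 − 609×516 = -9944
Denominator: √[(379820 − 370881)(289800 − 266256)] = √[8939 × 23544] = 14507.2332
r = -9944 / 14507.2332 ≈ -0.6855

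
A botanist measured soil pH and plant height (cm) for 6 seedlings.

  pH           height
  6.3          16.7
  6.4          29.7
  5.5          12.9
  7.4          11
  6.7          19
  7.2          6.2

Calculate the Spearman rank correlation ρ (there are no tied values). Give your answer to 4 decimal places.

-0.4286

Rank pH: 2, 3, 1, 6, 4, 5
Rank height: 4, 6, 3, 2, 5, 1
d = rank(pH) − rank(height): -2, -3, -2, 4, -1, 4; Σd² = 50
ρ = 1 − 6Σd² / [n(n²−1)] = 1 − 6×50 / (6×35) = 1 − 300/210 ≈ -0.4286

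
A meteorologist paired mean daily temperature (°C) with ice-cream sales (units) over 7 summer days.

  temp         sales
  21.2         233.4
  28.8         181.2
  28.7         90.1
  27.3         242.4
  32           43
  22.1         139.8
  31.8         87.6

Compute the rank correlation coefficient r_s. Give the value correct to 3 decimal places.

Rank temp: 1, 5, 4, 3, 7, 2, 6
Rank sales: 6, 5, 3, 7, 1, 4, 2
d = rank(temp) − rank(sales): -5, 0, 1, -4, 6, -2, 4; Σd² = 98
ρ = 1 − 6Σd² / [n(n²−1)] = 1 − 6×98 / (7×48) = 1 − 588/336 ≈ -0.750

-0.750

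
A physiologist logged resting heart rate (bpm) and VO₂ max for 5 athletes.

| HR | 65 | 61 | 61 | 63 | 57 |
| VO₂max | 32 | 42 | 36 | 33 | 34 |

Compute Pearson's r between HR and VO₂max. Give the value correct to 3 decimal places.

n = 5, Σx = 307, Σy = 177, Σx² = 18885, Σy² = 6329, Σxy = 10855
nΣxy − ΣxΣy = 54275 − 54339 = -64
nΣx² − (Σx)² = 94425 − 94249 = 176; nΣy² − (Σy)² = 31645 − 31329 = 316
r = -64 / √(176 × 316) = -64 / 235.8304 ≈ -0.271

-0.271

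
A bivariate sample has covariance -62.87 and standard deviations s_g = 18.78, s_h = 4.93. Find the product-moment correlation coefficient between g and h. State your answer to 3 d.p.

r = Cov(g,h) / (s_g · s_h) = -62.87 / (18.78 × 4.93)
  = -62.87 / 92.5854 ≈ -0.679

-0.679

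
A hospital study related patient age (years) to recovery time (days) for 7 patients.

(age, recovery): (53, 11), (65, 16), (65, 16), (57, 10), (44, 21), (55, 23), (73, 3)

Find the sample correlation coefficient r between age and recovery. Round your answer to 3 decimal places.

n = 7, Σx = 412, Σy = 100, Σx² = 24798, Σy² = 1712, Σxy = 5641
nΣxy − ΣxΣy = 39487 − 41200 = -1713
nΣx² − (Σx)² = 173586 − 169744 = 3842; nΣy² − (Σy)² = 11984 − 10000 = 1984
r = -1713 / √(3842 × 1984) = -1713 / 2760.8926 ≈ -0.620

-0.620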